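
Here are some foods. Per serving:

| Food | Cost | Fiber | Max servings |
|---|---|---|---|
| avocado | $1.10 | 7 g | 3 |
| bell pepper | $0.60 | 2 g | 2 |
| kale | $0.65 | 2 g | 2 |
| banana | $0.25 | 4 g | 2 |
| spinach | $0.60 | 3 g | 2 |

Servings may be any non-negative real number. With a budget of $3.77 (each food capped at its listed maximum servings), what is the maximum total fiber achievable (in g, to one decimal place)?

Fiber per dollar: banana 16, avocado 6.364, spinach 5, bell pepper 3.333, kale 3.077.
Take 2 servings of banana: spends $0.50, +8.0 g fiber (running total 8.0 g).
Take 2.973 servings of avocado: spends $3.27, +20.8 g fiber (running total 28.8 g).
Filling greedily by fiber-per-dollar is optimal for one linear limit, giving 28.8 g.

28.8 g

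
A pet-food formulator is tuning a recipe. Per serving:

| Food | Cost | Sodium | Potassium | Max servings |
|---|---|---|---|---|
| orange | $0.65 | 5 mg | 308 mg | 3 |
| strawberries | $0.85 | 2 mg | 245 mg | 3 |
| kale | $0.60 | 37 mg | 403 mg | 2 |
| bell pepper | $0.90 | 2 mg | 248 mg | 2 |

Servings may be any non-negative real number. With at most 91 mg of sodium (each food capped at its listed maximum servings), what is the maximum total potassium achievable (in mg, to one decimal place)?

2873.9 mg

Potassium per mg sodium: bell pepper 124, strawberries 122.5, orange 61.6, kale 10.89.
Take 2 servings of bell pepper: uses 4 mg sodium, +496.0 mg potassium (running total 496.0 mg).
Take 3 servings of strawberries: uses 6 mg sodium, +735.0 mg potassium (running total 1231.0 mg).
Take 3 servings of orange: uses 15 mg sodium, +924.0 mg potassium (running total 2155.0 mg).
Take 1.784 servings of kale: uses 66 mg sodium, +718.9 mg potassium (running total 2873.9 mg).
Filling greedily by potassium-per-mg sodium is optimal for one linear limit, giving 2873.9 mg.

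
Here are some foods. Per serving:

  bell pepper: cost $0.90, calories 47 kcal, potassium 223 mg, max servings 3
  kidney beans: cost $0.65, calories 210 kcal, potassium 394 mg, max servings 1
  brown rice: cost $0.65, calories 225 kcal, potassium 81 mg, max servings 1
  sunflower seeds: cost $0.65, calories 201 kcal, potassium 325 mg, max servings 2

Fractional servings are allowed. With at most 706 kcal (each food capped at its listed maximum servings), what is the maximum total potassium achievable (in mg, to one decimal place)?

1637.0 mg

Potassium per kcal: bell pepper 4.745, kidney beans 1.876, sunflower seeds 1.617, brown rice 0.36.
Take 3 servings of bell pepper: uses 141 kcal, +669.0 mg potassium (running total 669.0 mg).
Take 1 serving of kidney beans: uses 210 kcal, +394.0 mg potassium (running total 1063.0 mg).
Take 1.766 servings of sunflower seeds: uses 355 kcal, +574.0 mg potassium (running total 1637.0 mg).
Filling greedily by potassium-per-kcal is optimal for one linear limit, giving 1637.0 mg.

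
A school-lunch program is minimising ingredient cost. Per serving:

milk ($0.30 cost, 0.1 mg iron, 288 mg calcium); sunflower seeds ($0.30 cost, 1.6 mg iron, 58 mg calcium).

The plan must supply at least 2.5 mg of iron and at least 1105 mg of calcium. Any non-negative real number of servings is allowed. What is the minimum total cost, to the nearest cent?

An LP optimum is at a vertex; with two nutrient constraints at most two foods are used. Check each candidate.
milk only: max(2.5/0.1, 1105/288) = 25 servings → $7.50.
sunflower seeds only: max(2.5/1.6, 1105/58) = 19.05 servings → $5.72.
milk + sunflower seeds with both tight: 3.567 servings and 1.34 servings → $1.47.
Cheapest feasible corner: $1.47.

$1.47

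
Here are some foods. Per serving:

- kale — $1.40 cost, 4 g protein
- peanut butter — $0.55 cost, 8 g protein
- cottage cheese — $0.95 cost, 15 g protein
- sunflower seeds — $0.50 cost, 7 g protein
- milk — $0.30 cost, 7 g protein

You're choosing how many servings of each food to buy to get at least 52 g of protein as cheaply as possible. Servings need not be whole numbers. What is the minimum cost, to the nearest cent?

Cost per g of protein: milk $0.0429, cottage cheese $0.0633, peanut butter $0.0688, sunflower seeds $0.0714, kale $0.3500.
With no serving limits, use only milk: 52 g / 7 g = 7.429 servings × $0.30 = $2.23.

$2.23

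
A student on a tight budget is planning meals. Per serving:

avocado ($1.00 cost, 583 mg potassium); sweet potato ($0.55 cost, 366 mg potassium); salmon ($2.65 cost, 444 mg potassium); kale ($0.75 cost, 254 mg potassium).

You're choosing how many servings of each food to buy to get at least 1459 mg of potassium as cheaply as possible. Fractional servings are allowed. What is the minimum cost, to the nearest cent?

$2.19

Cost per mg of potassium: sweet potato $0.0015, avocado $0.0017, kale $0.0030, salmon $0.0060.
With no serving limits, use only sweet potato: 1459 mg / 366 mg = 3.986 servings × $0.55 = $2.19.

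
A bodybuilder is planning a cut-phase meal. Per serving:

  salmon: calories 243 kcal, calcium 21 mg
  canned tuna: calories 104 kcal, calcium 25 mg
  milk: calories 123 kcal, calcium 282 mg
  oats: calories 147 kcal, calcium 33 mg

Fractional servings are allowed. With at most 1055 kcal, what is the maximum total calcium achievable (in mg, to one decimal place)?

2418.8 mg

Calcium per kcal: milk 2.293, canned tuna 0.2404, oats 0.2245, salmon 0.08642.
With no serving limits, spend the whole calories allowance on milk: 1055 kcal / 123 kcal × 282 mg = 2418.8 mg.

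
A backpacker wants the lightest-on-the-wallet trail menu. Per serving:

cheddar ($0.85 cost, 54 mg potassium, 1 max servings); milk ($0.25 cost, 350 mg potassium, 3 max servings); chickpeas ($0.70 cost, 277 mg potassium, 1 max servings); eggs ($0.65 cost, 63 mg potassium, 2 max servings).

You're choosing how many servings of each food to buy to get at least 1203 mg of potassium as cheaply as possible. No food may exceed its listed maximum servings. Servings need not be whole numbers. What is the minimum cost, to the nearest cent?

$1.14

Cost per mg of potassium: milk $0.0007, chickpeas $0.0025, eggs $0.0103, cheddar $0.0157.
Take 3 servings of milk: +1050.0 mg potassium for $0.75 (total $0.75, still need 153.0 mg).
Take 0.5523 servings of chickpeas: +153.0 mg potassium for $0.39 (total $1.14, still need 0.0 mg).
Greedy by cheapest-per-mg is optimal for a single linear constraint, so the minimum cost is $1.14.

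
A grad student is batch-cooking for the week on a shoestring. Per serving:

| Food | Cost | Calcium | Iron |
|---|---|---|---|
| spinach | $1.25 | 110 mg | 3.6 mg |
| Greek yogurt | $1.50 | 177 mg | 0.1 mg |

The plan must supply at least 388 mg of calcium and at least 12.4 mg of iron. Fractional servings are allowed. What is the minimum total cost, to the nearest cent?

$4.38

Compare the cost at each extreme point of the feasible region.
spinach only: max(388/110, 12.4/3.6) = 3.527 servings → $4.41.
Greek yogurt only: max(388/177, 12.4/0.1) = 124 servings → $186.00.
spinach + Greek yogurt with both tight: 3.443 servings and 0.05238 servings → $4.38.
So the least-cost plan costs $4.38.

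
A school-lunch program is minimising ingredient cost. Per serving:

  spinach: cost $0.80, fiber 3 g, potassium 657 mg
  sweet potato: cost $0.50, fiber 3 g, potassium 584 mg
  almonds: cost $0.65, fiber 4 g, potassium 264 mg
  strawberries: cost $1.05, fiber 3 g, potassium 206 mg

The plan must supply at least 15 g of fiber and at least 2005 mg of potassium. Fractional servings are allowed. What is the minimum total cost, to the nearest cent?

The cheapest plan sits at a corner of the feasible region — with two constraints it uses at most two foods.
spinach only: max(15/3, 2005/657) = 5 servings → $4.00.
sweet potato only: max(15/3, 2005/584) = 5 servings → $2.50.
almonds only: max(15/4, 2005/264) = 7.595 servings → $4.94.
strawberries only: max(15/3, 2005/206) = 9.733 servings → $10.22.
spinach + sweet potato: intersection lies outside the first quadrant.
spinach + almonds with both tight: 2.211 servings and 2.092 servings → $3.13.
spinach + strawberries with both tight: 2.162 servings and 2.838 servings → $4.71.
sweet potato + almonds with both tight: 2.63 servings and 1.778 servings → $2.47.
sweet potato + strawberries with both tight: 2.579 servings and 2.421 servings → $3.83.
almonds + strawberries: intersection lies outside the first quadrant.
So the least-cost plan costs $2.47.

$2.47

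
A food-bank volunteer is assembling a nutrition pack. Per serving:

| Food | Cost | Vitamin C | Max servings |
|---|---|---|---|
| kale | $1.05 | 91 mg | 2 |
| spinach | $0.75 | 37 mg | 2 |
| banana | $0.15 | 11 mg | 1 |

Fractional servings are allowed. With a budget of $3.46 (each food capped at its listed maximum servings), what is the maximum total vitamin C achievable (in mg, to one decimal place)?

Vitamin C per dollar: kale 86.67, banana 73.33, spinach 49.33.
Take 2 servings of kale: spends $2.10, +182.0 mg vitamin C (running total 182.0 mg).
Take 1 serving of banana: spends $0.15, +11.0 mg vitamin C (running total 193.0 mg).
Take 1.613 servings of spinach: spends $1.21, +59.7 mg vitamin C (running total 252.7 mg).
Greedy by best ratio exhausts the cost allowance optimally: 252.7 mg.

252.7 mg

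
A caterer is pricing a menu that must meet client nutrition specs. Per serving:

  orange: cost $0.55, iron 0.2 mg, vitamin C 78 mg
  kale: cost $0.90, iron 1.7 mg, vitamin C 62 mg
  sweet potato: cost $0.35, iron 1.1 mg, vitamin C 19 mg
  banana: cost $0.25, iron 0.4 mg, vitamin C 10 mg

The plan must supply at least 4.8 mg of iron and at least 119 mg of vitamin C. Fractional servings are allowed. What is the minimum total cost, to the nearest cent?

Compare the cost at each extreme point of the feasible region.
orange only: max(4.8/0.2, 119/78) = 24 servings → $13.20.
kale only: max(4.8/1.7, 119/62) = 2.824 servings → $2.54.
sweet potato only: max(4.8/1.1, 119/19) = 6.263 servings → $2.19.
banana only: max(4.8/0.4, 119/10) = 12 servings → $3.00.
orange + kale: the both-tight solution has a negative serving — not a feasible corner.
orange + sweet potato with both tight: 0.4841 servings and 4.276 servings → $1.76.
orange + banana: the both-tight solution has a negative serving — not a feasible corner.
kale + sweet potato with both tight: 1.106 servings and 2.655 servings → $1.92.
kale + banana: the both-tight solution has a negative serving — not a feasible corner.
sweet potato + banana with both tight: 0.1176 servings and 11.68 servings → $2.96.
The minimum over all feasible corners is $1.76.

$1.76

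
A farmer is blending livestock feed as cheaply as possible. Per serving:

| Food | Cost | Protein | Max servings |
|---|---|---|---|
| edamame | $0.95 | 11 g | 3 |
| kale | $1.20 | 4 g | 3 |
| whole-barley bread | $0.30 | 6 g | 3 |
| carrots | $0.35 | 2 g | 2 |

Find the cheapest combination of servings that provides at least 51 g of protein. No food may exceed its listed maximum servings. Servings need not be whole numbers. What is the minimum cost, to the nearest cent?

$3.75

Cost per g of protein: whole-barley bread $0.0500, edamame $0.0864, carrots $0.1750, kale $0.3000.
Take 3 servings of whole-barley bread: +18.0 g protein for $0.90 (total $0.90, still need 33.0 g).
Take 3 servings of edamame: +33.0 g protein for $2.85 (total $3.75, still need 0.0 g).
Greedy by cheapest-per-g is optimal for a single linear constraint, so the minimum cost is $3.75.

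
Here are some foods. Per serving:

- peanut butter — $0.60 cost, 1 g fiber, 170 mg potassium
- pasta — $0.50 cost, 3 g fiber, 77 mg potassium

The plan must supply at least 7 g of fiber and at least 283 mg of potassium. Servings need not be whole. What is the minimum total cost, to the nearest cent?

This is a tiny linear program; its minimum lies at a vertex of the feasible set. List the vertices and price them.
peanut butter only: max(7/1, 283/170) = 7 servings → $4.20.
pasta only: max(7/3, 283/77) = 3.675 servings → $1.84.
peanut butter + pasta with both tight: 0.7159 servings and 2.095 servings → $1.48.
So the least-cost plan costs $1.48.

$1.48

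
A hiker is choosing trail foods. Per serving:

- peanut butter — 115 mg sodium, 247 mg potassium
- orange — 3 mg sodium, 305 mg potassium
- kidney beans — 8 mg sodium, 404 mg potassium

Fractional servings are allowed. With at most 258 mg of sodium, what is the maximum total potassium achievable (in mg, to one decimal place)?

Potassium per mg sodium: orange 101.7, kidney beans 50.5, peanut butter 2.148.
With no serving limits, spend the whole sodium allowance on orange: 258 mg / 3 mg × 305 mg = 26230.0 mg.

26230.0 mg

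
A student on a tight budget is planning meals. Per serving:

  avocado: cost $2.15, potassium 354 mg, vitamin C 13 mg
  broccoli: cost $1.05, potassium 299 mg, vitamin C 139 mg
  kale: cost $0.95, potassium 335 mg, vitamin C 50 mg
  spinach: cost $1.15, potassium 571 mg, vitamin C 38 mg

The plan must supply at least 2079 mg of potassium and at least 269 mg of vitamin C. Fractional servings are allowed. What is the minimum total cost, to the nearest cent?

This is a tiny linear program; its minimum lies at a vertex of the feasible set. List the vertices and price them.
avocado only: max(2079/354, 269/13) = 20.69 servings → $44.49.
broccoli only: max(2079/299, 269/139) = 6.953 servings → $7.30.
kale only: max(2079/335, 269/50) = 6.206 servings → $5.90.
spinach only: max(2079/571, 269/38) = 7.079 servings → $8.14.
avocado + broccoli with both tight: 4.602 servings and 1.505 servings → $11.47.
avocado + kale with both tight: 1.037 servings and 5.11 servings → $7.08.
avocado + spinach: intersection lies outside the first quadrant.
broccoli + kale: intersection lies outside the first quadrant.
broccoli + spinach with both tight: 1.097 servings and 3.067 servings → $4.68.
kale + spinach with both tight: 4.715 servings and 0.8745 servings → $5.49.
Cheapest feasible corner: $4.68.

$4.68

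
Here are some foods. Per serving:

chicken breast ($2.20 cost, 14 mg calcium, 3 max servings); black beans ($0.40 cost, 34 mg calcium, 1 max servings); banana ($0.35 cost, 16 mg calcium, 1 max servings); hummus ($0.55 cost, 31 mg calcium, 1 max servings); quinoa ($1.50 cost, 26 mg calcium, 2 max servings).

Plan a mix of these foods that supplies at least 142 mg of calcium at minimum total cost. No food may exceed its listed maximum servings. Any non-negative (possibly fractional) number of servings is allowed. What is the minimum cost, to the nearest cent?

Cost per mg of calcium: black beans $0.0118, hummus $0.0177, banana $0.0219, quinoa $0.0577, chicken breast $0.1571.
Take 1 serving of black beans: +34.0 mg calcium for $0.40 (total $0.40, still need 108.0 mg).
Take 1 serving of hummus: +31.0 mg calcium for $0.55 (total $0.95, still need 77.0 mg).
Take 1 serving of banana: +16.0 mg calcium for $0.35 (total $1.30, still need 61.0 mg).
Take 2 servings of quinoa: +52.0 mg calcium for $3.00 (total $4.30, still need 9.0 mg).
Take 0.6429 servings of chicken breast: +9.0 mg calcium for $1.41 (total $5.71, still need 0.0 mg).
Filling from the cheapest source first is optimal under one linear minimum: $5.71.

$5.71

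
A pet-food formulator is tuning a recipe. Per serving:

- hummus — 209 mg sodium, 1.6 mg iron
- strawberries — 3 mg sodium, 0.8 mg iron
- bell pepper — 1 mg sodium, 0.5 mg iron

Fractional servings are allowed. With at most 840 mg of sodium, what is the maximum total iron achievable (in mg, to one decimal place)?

420.0 mg

Iron per mg sodium: bell pepper 0.5, strawberries 0.2667, hummus 0.007656.
With no serving limits, spend the whole sodium allowance on bell pepper: 840 mg / 1 mg × 0.5 mg = 420.0 mg.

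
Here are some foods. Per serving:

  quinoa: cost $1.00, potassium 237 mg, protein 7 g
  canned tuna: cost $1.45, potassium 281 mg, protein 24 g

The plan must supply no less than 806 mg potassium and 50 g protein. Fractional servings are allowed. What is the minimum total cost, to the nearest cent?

For a min-cost LP with two ≥-constraints, a basic feasible solution has at most two positive variables.
quinoa only: max(806/237, 50/7) = 7.143 servings → $7.14.
canned tuna only: max(806/281, 50/24) = 2.868 servings → $4.16.
quinoa + canned tuna with both tight: 1.423 servings and 1.668 servings → $3.84.
So the least-cost plan costs $3.84.

$3.84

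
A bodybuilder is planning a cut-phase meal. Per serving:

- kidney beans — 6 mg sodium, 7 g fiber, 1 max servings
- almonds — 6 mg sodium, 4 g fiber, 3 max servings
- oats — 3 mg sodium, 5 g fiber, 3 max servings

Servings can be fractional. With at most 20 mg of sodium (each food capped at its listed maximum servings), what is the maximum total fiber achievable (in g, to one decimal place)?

Fiber per mg sodium: oats 1.667, kidney beans 1.167, almonds 0.6667.
Take 3 servings of oats: uses 9 mg sodium, +15.0 g fiber (running total 15.0 g).
Take 1 serving of kidney beans: uses 6 mg sodium, +7.0 g fiber (running total 22.0 g).
Take 0.8333 servings of almonds: uses 5 mg sodium, +3.3 g fiber (running total 25.3 g).
Filling greedily by fiber-per-mg sodium is optimal for one linear limit, giving 25.3 g.

25.3 g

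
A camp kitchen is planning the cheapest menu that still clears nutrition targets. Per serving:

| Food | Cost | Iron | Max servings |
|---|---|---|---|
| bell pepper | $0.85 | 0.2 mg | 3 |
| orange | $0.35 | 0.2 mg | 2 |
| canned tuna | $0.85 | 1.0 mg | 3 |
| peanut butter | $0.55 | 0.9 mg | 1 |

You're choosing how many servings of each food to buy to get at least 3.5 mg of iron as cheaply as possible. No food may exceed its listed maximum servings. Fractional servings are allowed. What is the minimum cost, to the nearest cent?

Cost per mg of iron: peanut butter $0.6111, canned tuna $0.8500, orange $1.7500, bell pepper $4.2500.
Take 1 serving of peanut butter: +0.9 mg iron for $0.55 (total $0.55, still need 2.6 mg).
Take 2.6 servings of canned tuna: +2.6 mg iron for $2.21 (total $2.76, still need 0.0 mg).
Greedy by cheapest-per-mg is optimal for a single linear constraint, so the minimum cost is $2.76.

$2.76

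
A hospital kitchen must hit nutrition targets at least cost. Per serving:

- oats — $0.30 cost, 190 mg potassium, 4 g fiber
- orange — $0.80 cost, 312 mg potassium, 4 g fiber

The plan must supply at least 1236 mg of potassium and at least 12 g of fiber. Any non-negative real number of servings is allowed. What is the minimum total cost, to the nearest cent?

$1.95

Minimising a linear cost over {potassium ≥ 1236, fiber ≥ 12, servings ≥ 0} — the optimum is at a vertex, using one or two foods.
oats only: max(1236/190, 12/4) = 6.505 servings → $1.95.
orange only: max(1236/312, 12/4) = 3.962 servings → $3.17.
oats + orange: intersection lies outside the first quadrant.
Cheapest feasible corner: $1.95.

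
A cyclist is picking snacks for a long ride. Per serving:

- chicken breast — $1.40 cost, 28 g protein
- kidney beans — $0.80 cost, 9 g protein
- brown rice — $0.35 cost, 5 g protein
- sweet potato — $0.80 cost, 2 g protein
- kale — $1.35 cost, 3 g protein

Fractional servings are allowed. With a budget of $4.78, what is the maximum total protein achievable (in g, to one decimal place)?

95.6 g

Protein per dollar: chicken breast 20, brown rice 14.29, kidney beans 11.25, sweet potato 2.5, kale 2.222.
With no serving limits, spend the whole cost allowance on chicken breast: $4.78 / $1.40 × 28 g = 95.6 g.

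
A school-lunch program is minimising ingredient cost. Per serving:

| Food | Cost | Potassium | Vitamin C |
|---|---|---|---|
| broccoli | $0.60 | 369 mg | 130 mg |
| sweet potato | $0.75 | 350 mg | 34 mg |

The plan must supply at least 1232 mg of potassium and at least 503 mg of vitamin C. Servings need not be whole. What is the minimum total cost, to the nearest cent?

$2.32

For a min-cost LP with two ≥-constraints, a basic feasible solution has at most two positive variables.
broccoli only: max(1232/369, 503/130) = 3.869 servings → $2.32.
sweet potato only: max(1232/350, 503/34) = 14.79 servings → $11.10.
broccoli + sweet potato: the both-tight solution has a negative serving — not a feasible corner.
So the least-cost plan costs $2.32.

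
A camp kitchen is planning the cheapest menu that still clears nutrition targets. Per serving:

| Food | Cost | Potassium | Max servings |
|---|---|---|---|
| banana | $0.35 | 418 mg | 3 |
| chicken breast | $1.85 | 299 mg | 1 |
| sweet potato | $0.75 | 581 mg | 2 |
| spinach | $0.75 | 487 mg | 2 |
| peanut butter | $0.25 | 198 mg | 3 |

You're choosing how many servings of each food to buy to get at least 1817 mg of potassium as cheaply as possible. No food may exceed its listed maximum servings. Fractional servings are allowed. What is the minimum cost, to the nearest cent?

Cost per mg of potassium: banana $0.0008, peanut butter $0.0013, sweet potato $0.0013, spinach $0.0015, chicken breast $0.0062.
Take 3 servings of banana: +1254.0 mg potassium for $1.05 (total $1.05, still need 563.0 mg).
Take 2.843 servings of peanut butter: +563.0 mg potassium for $0.71 (total $1.76, still need 0.0 mg).
Filling from the cheapest source first is optimal under one linear minimum: $1.76.

$1.76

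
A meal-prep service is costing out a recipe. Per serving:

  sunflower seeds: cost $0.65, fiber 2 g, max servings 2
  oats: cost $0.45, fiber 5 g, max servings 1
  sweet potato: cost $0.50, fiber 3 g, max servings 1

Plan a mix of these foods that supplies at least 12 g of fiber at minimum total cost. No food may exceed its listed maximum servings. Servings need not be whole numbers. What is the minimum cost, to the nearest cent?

Cost per g of fiber: oats $0.0900, sweet potato $0.1667, sunflower seeds $0.3250.
Take 1 serving of oats: +5.0 g fiber for $0.45 (total $0.45, still need 7.0 g).
Take 1 serving of sweet potato: +3.0 g fiber for $0.50 (total $0.95, still need 4.0 g).
Take 2 servings of sunflower seeds: +4.0 g fiber for $1.30 (total $2.25, still need 0.0 g).
Greedy by cheapest-per-g is optimal for a single linear constraint, so the minimum cost is $2.25.

$2.25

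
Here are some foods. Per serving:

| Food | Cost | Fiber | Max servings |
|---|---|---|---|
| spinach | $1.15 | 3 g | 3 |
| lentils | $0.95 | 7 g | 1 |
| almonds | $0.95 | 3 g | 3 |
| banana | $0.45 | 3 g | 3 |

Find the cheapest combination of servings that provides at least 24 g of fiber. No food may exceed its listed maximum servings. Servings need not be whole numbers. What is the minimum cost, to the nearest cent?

$4.83

Cost per g of fiber: lentils $0.1357, banana $0.1500, almonds $0.3167, spinach $0.3833.
Take 1 serving of lentils: +7.0 g fiber for $0.95 (total $0.95, still need 17.0 g).
Take 3 servings of banana: +9.0 g fiber for $1.35 (total $2.30, still need 8.0 g).
Take 2.667 servings of almonds: +8.0 g fiber for $2.53 (total $4.83, still need 0.0 g).
Filling from the cheapest source first is optimal under one linear minimum: $4.83.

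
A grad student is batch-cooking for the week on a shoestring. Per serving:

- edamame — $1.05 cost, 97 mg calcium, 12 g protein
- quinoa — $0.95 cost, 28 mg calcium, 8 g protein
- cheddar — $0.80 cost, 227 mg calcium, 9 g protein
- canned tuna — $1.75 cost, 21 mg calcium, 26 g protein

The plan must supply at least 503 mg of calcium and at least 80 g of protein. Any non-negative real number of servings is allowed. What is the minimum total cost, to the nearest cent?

$5.77

Minimising a linear cost over {calcium ≥ 503, protein ≥ 80, servings ≥ 0} — the optimum is at a vertex, using one or two foods.
edamame only: max(503/97, 80/12) = 6.667 servings → $7.00.
quinoa only: max(503/28, 80/8) = 17.96 servings → $17.07.
cheddar only: max(503/227, 80/9) = 8.889 servings → $7.11.
canned tuna only: max(503/21, 80/26) = 23.95 servings → $41.92.
edamame + quinoa with both tight: 4.055 servings and 3.918 servings → $7.98.
edamame + cheddar with both targets exact would need a negative amount; discard.
edamame + canned tuna with both tight: 5.021 servings and 0.7595 servings → $6.60.
quinoa + cheddar with both tight: 8.717 servings and 1.141 servings → $9.19.
quinoa + canned tuna: intersection lies outside the first quadrant.
cheddar + canned tuna with both tight: 1.995 servings and 2.386 servings → $5.77.
The minimum over all feasible corners is $5.77.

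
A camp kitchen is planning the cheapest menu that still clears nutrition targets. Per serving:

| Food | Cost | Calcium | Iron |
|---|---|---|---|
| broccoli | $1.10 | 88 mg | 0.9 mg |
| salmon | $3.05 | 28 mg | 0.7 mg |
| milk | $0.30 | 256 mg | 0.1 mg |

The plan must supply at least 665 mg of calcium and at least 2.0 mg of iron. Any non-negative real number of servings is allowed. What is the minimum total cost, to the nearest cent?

An LP optimum is at a vertex; with two nutrient constraints at most two foods are used. Check each candidate.
broccoli only: max(665/88, 2.0/0.9) = 7.557 servings → $8.31.
salmon only: max(665/28, 2.0/0.7) = 23.75 servings → $72.44.
milk only: max(665/256, 2.0/0.1) = 20 servings → $6.00.
broccoli + salmon: the both-tight solution has a negative serving — not a feasible corner.
broccoli + milk with both tight: 2.01 servings and 1.907 servings → $2.78.
salmon + milk with both tight: 2.526 servings and 2.321 servings → $8.40.
So the least-cost plan costs $2.78.

$2.78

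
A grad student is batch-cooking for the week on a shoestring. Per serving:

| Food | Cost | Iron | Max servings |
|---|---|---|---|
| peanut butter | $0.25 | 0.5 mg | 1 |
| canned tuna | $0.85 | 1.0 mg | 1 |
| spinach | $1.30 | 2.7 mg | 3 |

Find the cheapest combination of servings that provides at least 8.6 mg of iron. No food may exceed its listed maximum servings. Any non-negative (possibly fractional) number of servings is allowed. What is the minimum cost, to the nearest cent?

$4.15

Cost per mg of iron: spinach $0.4815, peanut butter $0.5000, canned tuna $0.8500.
Take 3 servings of spinach: +8.1 mg iron for $3.90 (total $3.90, still need 0.5 mg).
Take 1 serving of peanut butter: +0.5 mg iron for $0.25 (total $4.15, still need 0.0 mg).
Filling from the cheapest source first is optimal under one linear minimum: $4.15.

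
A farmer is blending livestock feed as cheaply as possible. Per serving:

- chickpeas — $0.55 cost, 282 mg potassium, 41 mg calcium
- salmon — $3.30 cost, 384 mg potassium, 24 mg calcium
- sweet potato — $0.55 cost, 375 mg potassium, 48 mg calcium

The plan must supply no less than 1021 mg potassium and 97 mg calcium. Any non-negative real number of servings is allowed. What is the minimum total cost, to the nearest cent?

$1.50

The cheapest plan sits at a corner of the feasible region — with two constraints it uses at most two foods.
chickpeas only: max(1021/282, 97/41) = 3.621 servings → $1.99.
salmon only: max(1021/384, 97/24) = 4.042 servings → $13.34.
sweet potato only: max(1021/375, 97/48) = 2.723 servings → $1.50.
chickpeas + salmon with both tight: 1.42 servings and 1.616 servings → $6.11.
chickpeas + sweet potato with both targets exact would need a negative amount; discard.
salmon + sweet potato with both tight: 1.339 servings and 1.351 servings → $5.16.
Cheapest feasible corner: $1.50.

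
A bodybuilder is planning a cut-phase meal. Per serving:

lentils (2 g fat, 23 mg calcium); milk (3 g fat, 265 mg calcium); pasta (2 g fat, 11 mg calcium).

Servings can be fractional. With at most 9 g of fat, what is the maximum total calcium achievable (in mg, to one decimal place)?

795.0 mg

Calcium per g fat: milk 88.33, lentils 11.5, pasta 5.5.
With no serving limits, spend the whole fat allowance on milk: 9 g / 3 g × 265 mg = 795.0 mg.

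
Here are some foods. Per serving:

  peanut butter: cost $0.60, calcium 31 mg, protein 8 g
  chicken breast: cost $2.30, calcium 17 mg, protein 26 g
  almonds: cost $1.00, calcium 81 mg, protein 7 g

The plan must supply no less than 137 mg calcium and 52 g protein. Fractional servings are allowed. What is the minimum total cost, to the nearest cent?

With two linear requirements the optimum uses one or two foods; enumerate the corners.
peanut butter only: max(137/31, 52/8) = 6.5 servings → $3.90.
chicken breast only: max(137/17, 52/26) = 8.059 servings → $18.54.
almonds only: max(137/81, 52/7) = 7.429 servings → $7.43.
peanut butter + chicken breast with both tight: 3.997 servings and 0.7701 servings → $4.17.
peanut butter + almonds: intersection lies outside the first quadrant.
chicken breast + almonds with both tight: 1.637 servings and 1.348 servings → $5.11.
The minimum over all feasible corners is $3.90.

$3.90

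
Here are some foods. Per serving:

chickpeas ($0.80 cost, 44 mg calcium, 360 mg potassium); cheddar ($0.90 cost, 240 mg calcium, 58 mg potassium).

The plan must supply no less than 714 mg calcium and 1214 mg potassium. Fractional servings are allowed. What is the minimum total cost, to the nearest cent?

$4.57

chickpeas only: max(714/44, 1214/360) = 16.23 servings → $12.98.
cheddar only: max(714/240, 1214/58) = 20.93 servings → $18.84.
chickpeas + cheddar with both tight: 2.981 servings and 2.428 servings → $4.57.
Cheapest feasible corner: $4.57.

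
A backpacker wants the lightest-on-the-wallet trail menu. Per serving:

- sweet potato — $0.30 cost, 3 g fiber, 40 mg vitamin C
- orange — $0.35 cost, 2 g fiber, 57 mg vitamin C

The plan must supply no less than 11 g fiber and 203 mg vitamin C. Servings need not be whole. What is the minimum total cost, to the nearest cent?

$1.38

Two binding constraints pin down two serving amounts, so the optimal mix uses at most two foods. The candidates are each food alone (scaled to the tighter of fiber/vitamin C) and each pair with both constraints tight.
sweet potato only: max(11/3, 203/40) = 5.075 servings → $1.52.
orange only: max(11/2, 203/57) = 5.5 servings → $1.93.
sweet potato + orange with both tight: 2.429 servings and 1.857 servings → $1.38.
Cheapest feasible corner: $1.38.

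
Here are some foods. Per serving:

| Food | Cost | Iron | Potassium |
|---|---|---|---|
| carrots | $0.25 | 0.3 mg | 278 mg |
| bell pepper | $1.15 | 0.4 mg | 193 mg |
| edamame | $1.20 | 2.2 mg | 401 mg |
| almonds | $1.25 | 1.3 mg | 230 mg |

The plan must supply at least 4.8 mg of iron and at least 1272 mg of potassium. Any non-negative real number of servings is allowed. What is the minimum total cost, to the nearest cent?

$2.77

This is a tiny linear program; its minimum lies at a vertex of the feasible set. List the vertices and price them.
carrots only: max(4.8/0.3, 1272/278) = 16 servings → $4.00.
bell pepper only: max(4.8/0.4, 1272/193) = 12 servings → $13.80.
edamame only: max(4.8/2.2, 1272/401) = 3.172 servings → $3.81.
almonds only: max(4.8/1.3, 1272/230) = 5.53 servings → $6.91.
carrots + bell pepper: intersection lies outside the first quadrant.
carrots + edamame with both tight: 1.778 servings and 1.939 servings → $2.77.
carrots + almonds with both tight: 1.88 servings and 3.259 servings → $4.54.
bell pepper + edamame with both tight: 3.307 servings and 1.581 servings → $5.70.
bell pepper + almonds with both tight: 3.459 servings and 2.628 servings → $7.26.
edamame + almonds: the both-tight solution has a negative serving — not a feasible corner.
So the least-cost plan costs $2.77.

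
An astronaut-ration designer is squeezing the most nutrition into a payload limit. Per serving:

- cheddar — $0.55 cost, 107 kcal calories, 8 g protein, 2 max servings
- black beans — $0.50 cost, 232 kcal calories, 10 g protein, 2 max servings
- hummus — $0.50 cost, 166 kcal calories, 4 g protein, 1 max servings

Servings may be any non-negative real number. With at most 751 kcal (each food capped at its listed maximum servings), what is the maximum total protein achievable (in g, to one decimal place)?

Protein per kcal: cheddar 0.07477, black beans 0.0431, hummus 0.0241.
Take 2 servings of cheddar: uses 214 kcal, +16.0 g protein (running total 16.0 g).
Take 2 servings of black beans: uses 464 kcal, +20.0 g protein (running total 36.0 g).
Take 0.4398 servings of hummus: uses 73 kcal, +1.8 g protein (running total 37.8 g).
Greedy by best ratio exhausts the calories allowance optimally: 37.8 g.

37.8 g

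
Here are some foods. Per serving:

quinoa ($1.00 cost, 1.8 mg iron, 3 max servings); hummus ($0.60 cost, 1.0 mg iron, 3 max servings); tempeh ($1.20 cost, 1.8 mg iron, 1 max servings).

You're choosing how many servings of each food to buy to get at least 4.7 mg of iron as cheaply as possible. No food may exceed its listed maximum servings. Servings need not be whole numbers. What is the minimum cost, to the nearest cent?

$2.61

Cost per mg of iron: quinoa $0.5556, hummus $0.6000, tempeh $0.6667.
Take 2.611 servings of quinoa: +4.7 mg iron for $2.61 (total $2.61, still need 0.0 mg).
Filling from the cheapest source first is optimal under one linear minimum: $2.61.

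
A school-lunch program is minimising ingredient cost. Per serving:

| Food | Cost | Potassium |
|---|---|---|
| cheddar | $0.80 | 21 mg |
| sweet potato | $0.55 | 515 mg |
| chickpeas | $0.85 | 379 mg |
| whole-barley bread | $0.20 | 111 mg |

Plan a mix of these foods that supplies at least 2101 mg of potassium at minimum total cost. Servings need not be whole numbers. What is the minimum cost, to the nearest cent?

Cost per mg of potassium: sweet potato $0.0011, whole-barley bread $0.0018, chickpeas $0.0022, cheddar $0.0381.
With no serving limits, use only sweet potato: 2101 mg / 515 mg = 4.08 servings × $0.55 = $2.24.

$2.24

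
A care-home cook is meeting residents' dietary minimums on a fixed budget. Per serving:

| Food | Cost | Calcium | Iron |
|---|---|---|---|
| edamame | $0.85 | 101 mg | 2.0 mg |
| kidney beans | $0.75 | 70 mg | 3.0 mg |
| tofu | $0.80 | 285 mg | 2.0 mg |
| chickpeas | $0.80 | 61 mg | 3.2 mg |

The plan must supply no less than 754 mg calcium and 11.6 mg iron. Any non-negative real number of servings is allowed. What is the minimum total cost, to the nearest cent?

The cheapest plan sits at a corner of the feasible region — with two constraints it uses at most two foods.
edamame only: max(754/101, 11.6/2.0) = 7.465 servings → $6.35.
kidney beans only: max(754/70, 11.6/3.0) = 10.77 servings → $8.08.
tofu only: max(754/285, 11.6/2.0) = 5.8 servings → $4.64.
chickpeas only: max(754/61, 11.6/3.2) = 12.36 servings → $9.89.
edamame + kidney beans: intersection lies outside the first quadrant.
edamame + tofu with both tight: 4.886 servings and 0.9141 servings → $4.88.
edamame + chickpeas: intersection lies outside the first quadrant.
kidney beans + tofu with both tight: 2.515 servings and 2.028 servings → $3.51.
kidney beans + chickpeas: intersection lies outside the first quadrant.
tofu + chickpeas with both tight: 2.158 servings and 2.276 servings → $3.55.
Cheapest feasible corner: $3.51.

$3.51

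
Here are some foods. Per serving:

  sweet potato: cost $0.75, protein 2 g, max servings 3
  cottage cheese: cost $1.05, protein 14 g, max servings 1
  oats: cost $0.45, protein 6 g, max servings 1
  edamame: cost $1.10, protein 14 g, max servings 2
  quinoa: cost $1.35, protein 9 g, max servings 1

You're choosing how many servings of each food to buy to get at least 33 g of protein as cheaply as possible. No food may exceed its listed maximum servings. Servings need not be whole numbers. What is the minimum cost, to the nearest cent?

$2.52

Cost per g of protein: cottage cheese $0.0750, oats $0.0750, edamame $0.0786, quinoa $0.1500, sweet potato $0.3750.
Take 1 serving of cottage cheese: +14.0 g protein for $1.05 (total $1.05, still need 19.0 g).
Take 1 serving of oats: +6.0 g protein for $0.45 (total $1.50, still need 13.0 g).
Take 0.9286 servings of edamame: +13.0 g protein for $1.02 (total $2.52, still need 0.0 g).
Greedy by cheapest-per-g is optimal for a single linear constraint, so the minimum cost is $2.52.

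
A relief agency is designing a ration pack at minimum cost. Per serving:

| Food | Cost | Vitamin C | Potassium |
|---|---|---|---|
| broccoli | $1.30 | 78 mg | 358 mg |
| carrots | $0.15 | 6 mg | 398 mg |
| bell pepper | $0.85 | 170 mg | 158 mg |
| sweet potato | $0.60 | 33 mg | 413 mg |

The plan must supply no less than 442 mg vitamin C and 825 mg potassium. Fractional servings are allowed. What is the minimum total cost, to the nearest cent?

$2.34

An LP optimum is at a vertex; with two nutrient constraints at most two foods are used. Check each candidate.
broccoli only: max(442/78, 825/358) = 5.667 servings → $7.37.
carrots only: max(442/6, 825/398) = 73.67 servings → $11.05.
bell pepper only: max(442/170, 825/158) = 5.222 servings → $4.44.
sweet potato only: max(442/33, 825/413) = 13.39 servings → $8.04.
broccoli + carrots: intersection lies outside the first quadrant.
broccoli + bell pepper with both tight: 1.451 servings and 1.934 servings → $3.53.
broccoli + sweet potato with both targets exact would need a negative amount; discard.
carrots + bell pepper with both tight: 1.055 servings and 2.563 servings → $2.34.
carrots + sweet potato with both targets exact would need a negative amount; discard.
bell pepper + sweet potato with both tight: 2.39 servings and 1.083 servings → $2.68.
The minimum over all feasible corners is $2.34.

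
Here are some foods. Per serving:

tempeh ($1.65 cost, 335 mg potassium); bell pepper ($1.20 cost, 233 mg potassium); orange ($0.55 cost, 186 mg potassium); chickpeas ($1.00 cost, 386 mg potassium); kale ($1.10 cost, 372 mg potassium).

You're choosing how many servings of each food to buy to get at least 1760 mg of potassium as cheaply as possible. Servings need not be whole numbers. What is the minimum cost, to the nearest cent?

$4.56

Cost per mg of potassium: chickpeas $0.0026, orange $0.0030, kale $0.0030, tempeh $0.0049, bell pepper $0.0052.
With no serving limits, use only chickpeas: 1760 mg / 386 mg = 4.56 servings × $1.00 = $4.56.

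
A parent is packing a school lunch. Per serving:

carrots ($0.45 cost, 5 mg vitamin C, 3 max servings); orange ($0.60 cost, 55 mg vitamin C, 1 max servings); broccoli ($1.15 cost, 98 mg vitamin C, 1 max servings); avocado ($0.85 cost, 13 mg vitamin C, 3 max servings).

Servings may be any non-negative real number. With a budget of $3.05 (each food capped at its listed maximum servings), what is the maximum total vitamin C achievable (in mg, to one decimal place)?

Vitamin C per dollar: orange 91.67, broccoli 85.22, avocado 15.29, carrots 11.11.
Take 1 serving of orange: spends $0.60, +55.0 mg vitamin C (running total 55.0 mg).
Take 1 serving of broccoli: spends $1.15, +98.0 mg vitamin C (running total 153.0 mg).
Take 1.529 servings of avocado: spends $1.30, +19.9 mg vitamin C (running total 172.9 mg).
Greedy by best ratio exhausts the cost allowance optimally: 172.9 mg.

172.9 mg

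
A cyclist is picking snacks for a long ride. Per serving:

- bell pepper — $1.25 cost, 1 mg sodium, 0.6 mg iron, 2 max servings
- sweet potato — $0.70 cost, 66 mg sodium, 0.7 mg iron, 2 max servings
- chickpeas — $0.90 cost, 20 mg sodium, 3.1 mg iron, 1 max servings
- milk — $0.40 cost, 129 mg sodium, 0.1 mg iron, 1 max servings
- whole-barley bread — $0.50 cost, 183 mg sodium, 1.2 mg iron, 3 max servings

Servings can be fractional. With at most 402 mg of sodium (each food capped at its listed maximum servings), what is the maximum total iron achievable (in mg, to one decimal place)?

7.3 mg

Iron per mg sodium: bell pepper 0.6, chickpeas 0.155, sweet potato 0.01061, whole-barley bread 0.006557, milk 0.0007752.
Take 2 servings of bell pepper: uses 2 mg sodium, +1.2 mg iron (running total 1.2 mg).
Take 1 serving of chickpeas: uses 20 mg sodium, +3.1 mg iron (running total 4.3 mg).
Take 2 servings of sweet potato: uses 132 mg sodium, +1.4 mg iron (running total 5.7 mg).
Take 1.355 servings of whole-barley bread: uses 248 mg sodium, +1.6 mg iron (running total 7.3 mg).
Filling greedily by iron-per-mg sodium is optimal for one linear limit, giving 7.3 mg.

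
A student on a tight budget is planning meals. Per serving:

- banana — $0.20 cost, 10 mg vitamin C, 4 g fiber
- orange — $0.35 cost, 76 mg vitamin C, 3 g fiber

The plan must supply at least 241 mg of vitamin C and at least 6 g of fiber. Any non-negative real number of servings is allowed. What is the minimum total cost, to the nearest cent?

For a min-cost LP with two ≥-constraints, a basic feasible solution has at most two positive variables.
banana only: max(241/10, 6/4) = 24.1 servings → $4.82.
orange only: max(241/76, 6/3) = 3.171 servings → $1.11.
banana + orange: intersection lies outside the first quadrant.
The minimum over all feasible corners is $1.11.

$1.11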